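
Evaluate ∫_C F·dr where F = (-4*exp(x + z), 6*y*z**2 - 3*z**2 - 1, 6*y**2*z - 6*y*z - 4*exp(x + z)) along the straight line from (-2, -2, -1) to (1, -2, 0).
-18 - 4*E + 4*exp(-3)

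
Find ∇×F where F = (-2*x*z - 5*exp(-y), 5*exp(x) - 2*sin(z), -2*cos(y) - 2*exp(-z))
(2*sin(y) + 2*cos(z), -2*x, 5*exp(x) - 5*exp(-y))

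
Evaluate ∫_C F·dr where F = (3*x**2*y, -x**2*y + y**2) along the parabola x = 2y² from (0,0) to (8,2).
5864/7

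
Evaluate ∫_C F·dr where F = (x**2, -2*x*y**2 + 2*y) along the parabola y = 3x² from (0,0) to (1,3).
-128/21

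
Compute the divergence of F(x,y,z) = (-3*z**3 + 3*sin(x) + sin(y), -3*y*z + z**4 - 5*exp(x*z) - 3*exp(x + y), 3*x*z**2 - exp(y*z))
6*x*z - y*exp(y*z) - 3*z - 3*exp(x + y) + 3*cos(x)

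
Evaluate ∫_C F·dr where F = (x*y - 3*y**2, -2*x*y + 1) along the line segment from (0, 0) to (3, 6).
-156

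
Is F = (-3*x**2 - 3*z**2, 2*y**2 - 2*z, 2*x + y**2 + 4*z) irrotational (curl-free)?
No, ∇×F = (2*y + 2, -6*z - 2, 0)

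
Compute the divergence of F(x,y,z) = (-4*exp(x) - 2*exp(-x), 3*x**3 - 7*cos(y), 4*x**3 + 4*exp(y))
-4*exp(x) + 7*sin(y) + 2*exp(-x)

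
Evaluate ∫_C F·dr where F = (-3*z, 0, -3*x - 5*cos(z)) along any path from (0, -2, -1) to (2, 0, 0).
-5*sin(1)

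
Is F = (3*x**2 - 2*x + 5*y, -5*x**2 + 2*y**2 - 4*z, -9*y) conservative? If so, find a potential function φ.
No, ∇×F = (-5, 0, -10*x - 5) ≠ 0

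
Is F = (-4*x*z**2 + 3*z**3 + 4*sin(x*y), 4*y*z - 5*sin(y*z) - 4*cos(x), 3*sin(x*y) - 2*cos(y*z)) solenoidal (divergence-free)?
No, ∇·F = 2*y*sin(y*z) + 4*y*cos(x*y) - 4*z**2 - 5*z*cos(y*z) + 4*z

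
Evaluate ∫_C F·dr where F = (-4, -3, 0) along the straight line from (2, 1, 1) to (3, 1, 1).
-4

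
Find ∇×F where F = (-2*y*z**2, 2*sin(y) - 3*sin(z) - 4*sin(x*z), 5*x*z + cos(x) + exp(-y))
(4*x*cos(x*z) + 3*cos(z) - exp(-y), -4*y*z - 5*z + sin(x), 2*z*(z - 2*cos(x*z)))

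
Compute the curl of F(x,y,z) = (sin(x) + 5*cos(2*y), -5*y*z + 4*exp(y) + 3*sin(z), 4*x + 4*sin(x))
(5*y - 3*cos(z), -4*cos(x) - 4, 10*sin(2*y))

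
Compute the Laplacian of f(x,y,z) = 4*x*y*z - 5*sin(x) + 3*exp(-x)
5*sin(x) + 3*exp(-x)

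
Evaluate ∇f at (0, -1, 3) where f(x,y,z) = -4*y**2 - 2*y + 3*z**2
(0, 6, 18)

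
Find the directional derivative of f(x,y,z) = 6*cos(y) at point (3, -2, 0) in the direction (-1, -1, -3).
-6*sqrt(11)*sin(2)/11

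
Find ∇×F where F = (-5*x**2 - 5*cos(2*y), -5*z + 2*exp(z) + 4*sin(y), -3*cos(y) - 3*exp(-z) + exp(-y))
(-2*exp(z) + 3*sin(y) + 5 - exp(-y), 0, -10*sin(2*y))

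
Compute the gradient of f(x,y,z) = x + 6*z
(1, 0, 6)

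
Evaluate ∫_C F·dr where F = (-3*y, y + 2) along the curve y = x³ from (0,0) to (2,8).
36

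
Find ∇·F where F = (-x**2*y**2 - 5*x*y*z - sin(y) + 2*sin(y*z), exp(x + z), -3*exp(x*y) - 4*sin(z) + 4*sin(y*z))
-2*x*y**2 - 5*y*z + 4*y*cos(y*z) - 4*cos(z)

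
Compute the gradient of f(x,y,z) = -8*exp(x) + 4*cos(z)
(-8*exp(x), 0, -4*sin(z))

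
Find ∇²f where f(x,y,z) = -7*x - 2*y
0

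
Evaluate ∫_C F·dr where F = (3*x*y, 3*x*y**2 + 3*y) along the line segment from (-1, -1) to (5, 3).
188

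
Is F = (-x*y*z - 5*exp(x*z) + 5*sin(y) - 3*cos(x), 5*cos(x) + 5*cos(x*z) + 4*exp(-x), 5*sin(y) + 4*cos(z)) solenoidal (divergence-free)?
No, ∇·F = -y*z - 5*z*exp(x*z) + 3*sin(x) - 4*sin(z)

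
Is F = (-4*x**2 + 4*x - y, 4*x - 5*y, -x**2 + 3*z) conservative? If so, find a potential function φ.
No, ∇×F = (0, 2*x, 5) ≠ 0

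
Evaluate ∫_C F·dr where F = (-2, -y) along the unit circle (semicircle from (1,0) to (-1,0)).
4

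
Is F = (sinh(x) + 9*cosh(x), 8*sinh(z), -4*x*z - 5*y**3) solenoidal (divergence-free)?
No, ∇·F = -4*x + 9*sinh(x) + cosh(x)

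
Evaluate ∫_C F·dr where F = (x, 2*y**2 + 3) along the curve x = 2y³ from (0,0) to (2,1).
17/3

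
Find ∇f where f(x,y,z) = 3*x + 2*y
(3, 2, 0)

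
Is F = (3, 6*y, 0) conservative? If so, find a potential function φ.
Yes, F is conservative. φ = 3*x + 3*y**2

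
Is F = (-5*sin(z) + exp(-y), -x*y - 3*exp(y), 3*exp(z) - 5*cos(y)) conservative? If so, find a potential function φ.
No, ∇×F = (5*sin(y), -5*cos(z), -y + exp(-y)) ≠ 0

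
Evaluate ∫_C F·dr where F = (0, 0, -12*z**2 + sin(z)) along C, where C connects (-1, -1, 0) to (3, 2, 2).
-31 - cos(2)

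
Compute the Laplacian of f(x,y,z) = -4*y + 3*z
0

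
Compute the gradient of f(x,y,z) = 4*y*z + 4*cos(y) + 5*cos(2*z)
(0, 4*z - 4*sin(y), 4*y - 10*sin(2*z))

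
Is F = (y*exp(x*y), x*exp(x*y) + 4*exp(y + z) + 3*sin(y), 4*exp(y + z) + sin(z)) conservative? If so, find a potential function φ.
Yes, F is conservative. φ = exp(x*y) + 4*exp(y + z) - 3*cos(y) - cos(z)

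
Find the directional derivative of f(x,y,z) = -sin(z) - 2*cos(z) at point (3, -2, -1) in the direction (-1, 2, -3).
3*sqrt(14)*(cos(1) + 2*sin(1))/14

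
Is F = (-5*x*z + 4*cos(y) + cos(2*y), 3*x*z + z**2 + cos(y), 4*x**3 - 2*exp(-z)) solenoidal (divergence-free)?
No, ∇·F = -5*z - sin(y) + 2*exp(-z)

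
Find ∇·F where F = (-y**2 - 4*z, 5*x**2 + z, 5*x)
0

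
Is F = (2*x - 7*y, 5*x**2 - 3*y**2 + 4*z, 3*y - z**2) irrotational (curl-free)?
No, ∇×F = (-1, 0, 10*x + 7)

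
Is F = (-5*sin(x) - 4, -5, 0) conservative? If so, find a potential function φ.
Yes, F is conservative. φ = -4*x - 5*y + 5*cos(x)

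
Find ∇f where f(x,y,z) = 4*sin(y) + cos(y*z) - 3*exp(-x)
(3*exp(-x), -z*sin(y*z) + 4*cos(y), -y*sin(y*z))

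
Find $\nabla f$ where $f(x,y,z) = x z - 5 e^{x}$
(z - 5*exp(x), 0, x)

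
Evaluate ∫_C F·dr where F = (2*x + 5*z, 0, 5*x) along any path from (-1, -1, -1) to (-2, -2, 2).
-22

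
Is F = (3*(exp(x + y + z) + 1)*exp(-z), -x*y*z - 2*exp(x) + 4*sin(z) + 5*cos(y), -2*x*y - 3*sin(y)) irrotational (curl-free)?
No, ∇×F = (x*y - 2*x - 3*cos(y) - 4*cos(z), 2*y - 3*exp(-z), -y*z - 2*exp(x) - 3*exp(x + y))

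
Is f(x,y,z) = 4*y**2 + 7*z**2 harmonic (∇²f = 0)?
No, ∇²f = 22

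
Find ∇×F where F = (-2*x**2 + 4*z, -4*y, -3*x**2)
(0, 6*x + 4, 0)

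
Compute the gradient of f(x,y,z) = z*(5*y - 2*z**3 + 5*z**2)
(0, 5*z, 5*y - 8*z**3 + 15*z**2)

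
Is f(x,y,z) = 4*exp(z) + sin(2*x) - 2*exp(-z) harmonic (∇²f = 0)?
No, ∇²f = 4*exp(z) - 4*sin(2*x) - 2*exp(-z)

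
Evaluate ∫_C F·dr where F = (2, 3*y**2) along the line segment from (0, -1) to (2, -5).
-120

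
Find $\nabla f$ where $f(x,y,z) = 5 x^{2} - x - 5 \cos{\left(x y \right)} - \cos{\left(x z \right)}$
(10*x + 5*y*sin(x*y) + z*sin(x*z) - 1, 5*x*sin(x*y), x*sin(x*z))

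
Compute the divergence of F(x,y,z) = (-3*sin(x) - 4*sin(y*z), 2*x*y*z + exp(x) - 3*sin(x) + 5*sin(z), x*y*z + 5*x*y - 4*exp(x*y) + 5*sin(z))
x*y + 2*x*z - 3*cos(x) + 5*cos(z)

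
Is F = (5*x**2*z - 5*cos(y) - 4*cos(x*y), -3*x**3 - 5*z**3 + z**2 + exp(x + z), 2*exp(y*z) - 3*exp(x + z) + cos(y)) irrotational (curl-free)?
No, ∇×F = (15*z**2 + 2*z*exp(y*z) - 2*z - exp(x + z) - sin(y), 5*x**2 + 3*exp(x + z), -9*x**2 - 4*x*sin(x*y) + exp(x + z) - 5*sin(y))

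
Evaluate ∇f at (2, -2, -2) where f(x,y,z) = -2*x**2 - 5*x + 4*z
(-13, 0, 4)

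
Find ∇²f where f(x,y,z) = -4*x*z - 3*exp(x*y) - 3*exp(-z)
3*((-x**2 - y**2)*exp(x*y + z) - 1)*exp(-z)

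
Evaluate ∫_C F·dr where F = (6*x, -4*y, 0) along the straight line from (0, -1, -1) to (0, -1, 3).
0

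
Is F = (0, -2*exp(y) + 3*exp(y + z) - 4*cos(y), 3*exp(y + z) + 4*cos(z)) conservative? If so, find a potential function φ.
Yes, F is conservative. φ = -2*exp(y) + 3*exp(y + z) - 4*sin(y) + 4*sin(z)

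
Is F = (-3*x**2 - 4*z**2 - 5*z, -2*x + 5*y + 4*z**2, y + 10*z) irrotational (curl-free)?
No, ∇×F = (1 - 8*z, -8*z - 5, -2)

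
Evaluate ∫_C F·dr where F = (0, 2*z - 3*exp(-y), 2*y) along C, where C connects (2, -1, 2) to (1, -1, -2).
8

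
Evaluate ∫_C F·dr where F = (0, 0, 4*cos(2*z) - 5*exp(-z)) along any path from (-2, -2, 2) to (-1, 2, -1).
-2*sin(2) - 5*exp(-2) - 2*sin(4) + 5*E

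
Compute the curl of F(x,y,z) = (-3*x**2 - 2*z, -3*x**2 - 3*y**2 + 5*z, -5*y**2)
(-10*y - 5, -2, -6*x)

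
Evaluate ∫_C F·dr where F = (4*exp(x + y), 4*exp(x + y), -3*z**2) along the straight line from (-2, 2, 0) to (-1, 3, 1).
-5 + 4*exp(2)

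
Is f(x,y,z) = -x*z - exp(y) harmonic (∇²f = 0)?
No, ∇²f = -exp(y)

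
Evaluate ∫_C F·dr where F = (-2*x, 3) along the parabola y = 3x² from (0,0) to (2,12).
32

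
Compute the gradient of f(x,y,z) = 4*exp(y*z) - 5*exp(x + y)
(-5*exp(x + y), 4*z*exp(y*z) - 5*exp(x + y), 4*y*exp(y*z))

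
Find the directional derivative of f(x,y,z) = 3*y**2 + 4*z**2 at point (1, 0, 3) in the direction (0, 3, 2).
48*sqrt(13)/13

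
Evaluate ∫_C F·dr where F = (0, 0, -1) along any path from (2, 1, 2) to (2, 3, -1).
3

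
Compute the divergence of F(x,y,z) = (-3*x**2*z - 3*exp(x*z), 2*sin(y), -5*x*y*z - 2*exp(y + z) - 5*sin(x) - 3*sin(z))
-5*x*y - 6*x*z - 3*z*exp(x*z) - 2*exp(y + z) + 2*cos(y) - 3*cos(z)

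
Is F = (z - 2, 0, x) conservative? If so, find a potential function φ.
Yes, F is conservative. φ = x*(z - 2)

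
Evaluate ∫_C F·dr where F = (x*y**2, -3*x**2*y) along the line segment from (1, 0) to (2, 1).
-11/3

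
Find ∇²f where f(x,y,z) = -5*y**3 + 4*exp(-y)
-30*y + 4*exp(-y)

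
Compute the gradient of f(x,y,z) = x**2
(2*x, 0, 0)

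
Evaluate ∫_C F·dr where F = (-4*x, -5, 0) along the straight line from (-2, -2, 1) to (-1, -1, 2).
1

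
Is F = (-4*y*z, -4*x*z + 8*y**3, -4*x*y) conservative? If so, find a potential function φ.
Yes, F is conservative. φ = 2*y*(-2*x*z + y**3)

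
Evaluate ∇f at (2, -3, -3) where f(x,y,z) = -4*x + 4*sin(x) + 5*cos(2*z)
(-4 + 4*cos(2), 0, 10*sin(6))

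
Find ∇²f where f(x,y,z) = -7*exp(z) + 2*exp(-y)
-7*exp(z) + 2*exp(-y)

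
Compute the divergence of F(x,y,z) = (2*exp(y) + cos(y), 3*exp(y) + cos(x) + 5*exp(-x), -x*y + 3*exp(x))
3*exp(y)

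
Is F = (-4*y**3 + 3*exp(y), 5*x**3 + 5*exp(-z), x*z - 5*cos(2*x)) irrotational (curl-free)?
No, ∇×F = (5*exp(-z), -z - 10*sin(2*x), 15*x**2 + 12*y**2 - 3*exp(y))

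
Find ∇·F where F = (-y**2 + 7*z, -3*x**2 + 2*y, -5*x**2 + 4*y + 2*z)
4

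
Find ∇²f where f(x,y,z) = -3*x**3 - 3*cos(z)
-18*x + 3*cos(z)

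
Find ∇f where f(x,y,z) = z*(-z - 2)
(0, 0, -2*z - 2)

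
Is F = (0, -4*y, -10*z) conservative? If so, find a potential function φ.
Yes, F is conservative. φ = -2*y**2 - 5*z**2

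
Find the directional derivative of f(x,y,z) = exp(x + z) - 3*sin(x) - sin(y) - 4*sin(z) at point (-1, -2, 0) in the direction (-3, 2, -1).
sqrt(14)*(-4 - 2*E*cos(2) + 4*E + 9*E*cos(1))*exp(-1)/14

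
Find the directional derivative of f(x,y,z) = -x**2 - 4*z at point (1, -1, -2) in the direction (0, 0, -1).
4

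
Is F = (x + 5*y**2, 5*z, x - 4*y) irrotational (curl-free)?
No, ∇×F = (-9, -1, -10*y)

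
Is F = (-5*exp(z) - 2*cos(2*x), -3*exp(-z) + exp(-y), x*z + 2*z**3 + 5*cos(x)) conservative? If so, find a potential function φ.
No, ∇×F = (-3*exp(-z), -z - 5*exp(z) + 5*sin(x), 0) ≠ 0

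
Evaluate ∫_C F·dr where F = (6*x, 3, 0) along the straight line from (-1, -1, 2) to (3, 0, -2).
27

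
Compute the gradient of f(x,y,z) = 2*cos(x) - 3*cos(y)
(-2*sin(x), 3*sin(y), 0)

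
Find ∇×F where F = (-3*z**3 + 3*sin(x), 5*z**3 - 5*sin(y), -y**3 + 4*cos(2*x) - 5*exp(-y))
(-3*y**2 - 15*z**2 + 5*exp(-y), -9*z**2 + 8*sin(2*x), 0)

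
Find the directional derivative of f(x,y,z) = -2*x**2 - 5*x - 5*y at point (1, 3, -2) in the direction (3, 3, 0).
-7*sqrt(2)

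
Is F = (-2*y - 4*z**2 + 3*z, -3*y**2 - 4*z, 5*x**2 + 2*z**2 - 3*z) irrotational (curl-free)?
No, ∇×F = (4, -10*x - 8*z + 3, 2)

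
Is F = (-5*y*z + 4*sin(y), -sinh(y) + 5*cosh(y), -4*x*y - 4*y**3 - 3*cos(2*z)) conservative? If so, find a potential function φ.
No, ∇×F = (-4*x - 12*y**2, -y, 5*z - 4*cos(y)) ≠ 0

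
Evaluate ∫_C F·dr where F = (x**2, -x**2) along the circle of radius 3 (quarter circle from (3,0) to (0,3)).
-27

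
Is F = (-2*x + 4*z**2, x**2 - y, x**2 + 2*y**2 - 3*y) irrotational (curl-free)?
No, ∇×F = (4*y - 3, -2*x + 8*z, 2*x)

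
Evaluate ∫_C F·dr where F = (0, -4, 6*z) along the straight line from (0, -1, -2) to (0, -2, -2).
4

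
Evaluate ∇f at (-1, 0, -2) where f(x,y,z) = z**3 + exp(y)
(0, 1, 12)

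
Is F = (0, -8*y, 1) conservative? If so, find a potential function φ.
Yes, F is conservative. φ = -4*y**2 + z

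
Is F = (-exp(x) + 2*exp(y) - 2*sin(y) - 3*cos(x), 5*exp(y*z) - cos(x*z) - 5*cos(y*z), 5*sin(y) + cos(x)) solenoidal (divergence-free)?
No, ∇·F = 5*z*exp(y*z) + 5*z*sin(y*z) - exp(x) + 3*sin(x)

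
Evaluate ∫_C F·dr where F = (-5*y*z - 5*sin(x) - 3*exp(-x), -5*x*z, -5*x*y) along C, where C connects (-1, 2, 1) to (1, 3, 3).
-55 - 6*sinh(1)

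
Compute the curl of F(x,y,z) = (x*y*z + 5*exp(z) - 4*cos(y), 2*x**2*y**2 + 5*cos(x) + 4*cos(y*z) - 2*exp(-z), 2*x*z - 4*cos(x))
(4*y*sin(y*z) - 2*exp(-z), x*y - 2*z + 5*exp(z) - 4*sin(x), 4*x*y**2 - x*z - 5*sin(x) - 4*sin(y))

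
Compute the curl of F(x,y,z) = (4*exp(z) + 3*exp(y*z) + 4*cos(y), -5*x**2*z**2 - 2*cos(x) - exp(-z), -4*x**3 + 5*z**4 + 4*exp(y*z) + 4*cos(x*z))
(10*x**2*z + 4*z*exp(y*z) - exp(-z), 12*x**2 + 3*y*exp(y*z) + 4*z*sin(x*z) + 4*exp(z), -10*x*z**2 - 3*z*exp(y*z) + 2*sin(x) + 4*sin(y))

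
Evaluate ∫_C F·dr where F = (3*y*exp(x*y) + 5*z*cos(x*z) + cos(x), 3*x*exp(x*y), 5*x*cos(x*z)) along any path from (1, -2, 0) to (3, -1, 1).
-sin(1) - 3*exp(-2) + 3*exp(-3) + 6*sin(3)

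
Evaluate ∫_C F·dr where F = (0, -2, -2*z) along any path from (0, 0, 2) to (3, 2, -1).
-1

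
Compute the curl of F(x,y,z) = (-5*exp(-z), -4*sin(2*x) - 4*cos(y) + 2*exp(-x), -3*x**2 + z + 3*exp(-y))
(-3*exp(-y), 6*x + 5*exp(-z), -8*cos(2*x) - 2*exp(-x))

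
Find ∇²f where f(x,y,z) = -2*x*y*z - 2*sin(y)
2*sin(y)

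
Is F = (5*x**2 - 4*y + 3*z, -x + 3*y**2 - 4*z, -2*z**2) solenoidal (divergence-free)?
No, ∇·F = 10*x + 6*y - 4*z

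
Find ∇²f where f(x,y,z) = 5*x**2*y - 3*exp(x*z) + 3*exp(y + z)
-3*x**2*exp(x*z) + 10*y - 3*z**2*exp(x*z) + 6*exp(y + z)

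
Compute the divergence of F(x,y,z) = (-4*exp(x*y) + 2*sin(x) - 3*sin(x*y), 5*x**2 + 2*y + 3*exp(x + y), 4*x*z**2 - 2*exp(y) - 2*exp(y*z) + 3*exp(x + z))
8*x*z - 4*y*exp(x*y) - 2*y*exp(y*z) - 3*y*cos(x*y) + 3*exp(x + y) + 3*exp(x + z) + 2*cos(x) + 2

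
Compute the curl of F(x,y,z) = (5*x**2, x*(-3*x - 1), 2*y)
(2, 0, -6*x - 1)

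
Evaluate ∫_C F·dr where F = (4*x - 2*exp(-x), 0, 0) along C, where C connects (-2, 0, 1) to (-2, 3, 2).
0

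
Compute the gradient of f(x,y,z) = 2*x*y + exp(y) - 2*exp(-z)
(2*y, 2*x + exp(y), 2*exp(-z))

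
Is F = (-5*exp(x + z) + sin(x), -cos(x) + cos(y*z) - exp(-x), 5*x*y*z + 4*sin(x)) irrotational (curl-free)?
No, ∇×F = (5*x*z + y*sin(y*z), -5*y*z - 5*exp(x + z) - 4*cos(x), sin(x) + exp(-x))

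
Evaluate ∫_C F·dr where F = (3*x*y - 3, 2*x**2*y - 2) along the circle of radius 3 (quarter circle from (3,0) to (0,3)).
33/2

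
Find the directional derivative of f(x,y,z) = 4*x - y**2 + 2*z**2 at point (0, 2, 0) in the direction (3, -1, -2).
8*sqrt(14)/7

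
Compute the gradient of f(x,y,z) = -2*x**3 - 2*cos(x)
(-6*x**2 + 2*sin(x), 0, 0)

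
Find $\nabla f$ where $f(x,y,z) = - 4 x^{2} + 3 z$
(-8*x, 0, 3)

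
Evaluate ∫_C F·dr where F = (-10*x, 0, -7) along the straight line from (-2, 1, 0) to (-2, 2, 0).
0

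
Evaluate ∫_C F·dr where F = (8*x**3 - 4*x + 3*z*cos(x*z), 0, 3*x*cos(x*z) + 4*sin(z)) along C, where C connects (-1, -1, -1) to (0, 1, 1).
-3*sin(1)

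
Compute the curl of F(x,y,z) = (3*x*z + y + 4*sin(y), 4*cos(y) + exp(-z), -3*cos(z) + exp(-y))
(exp(-z) - exp(-y), 3*x, -4*cos(y) - 1)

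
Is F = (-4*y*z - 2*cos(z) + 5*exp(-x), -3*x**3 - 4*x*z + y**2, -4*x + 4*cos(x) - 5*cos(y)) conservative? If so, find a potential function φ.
No, ∇×F = (4*x + 5*sin(y), -4*y + 4*sin(x) + 2*sin(z) + 4, -9*x**2) ≠ 0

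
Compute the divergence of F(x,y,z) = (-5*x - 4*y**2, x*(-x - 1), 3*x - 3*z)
-8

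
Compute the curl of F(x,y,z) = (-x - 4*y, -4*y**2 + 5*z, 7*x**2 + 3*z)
(-5, -14*x, 4)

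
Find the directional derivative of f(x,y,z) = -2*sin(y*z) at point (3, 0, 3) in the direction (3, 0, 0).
0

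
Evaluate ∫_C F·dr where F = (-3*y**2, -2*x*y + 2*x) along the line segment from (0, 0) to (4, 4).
-272/3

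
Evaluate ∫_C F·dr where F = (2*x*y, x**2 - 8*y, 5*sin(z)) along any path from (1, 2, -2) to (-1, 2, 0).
-5 + 5*cos(2)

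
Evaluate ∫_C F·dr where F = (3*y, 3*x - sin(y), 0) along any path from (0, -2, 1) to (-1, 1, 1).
-3 - cos(2) + cos(1)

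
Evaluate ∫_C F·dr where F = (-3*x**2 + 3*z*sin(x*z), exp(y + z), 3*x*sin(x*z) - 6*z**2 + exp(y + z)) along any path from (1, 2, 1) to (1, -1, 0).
-exp(3) - 1 + exp(-1) + 3*cos(1)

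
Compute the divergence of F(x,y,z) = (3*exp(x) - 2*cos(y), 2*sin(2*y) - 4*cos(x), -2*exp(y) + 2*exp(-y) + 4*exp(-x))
3*exp(x) + 4*cos(2*y)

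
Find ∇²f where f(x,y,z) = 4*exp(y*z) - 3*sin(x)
4*y**2*exp(y*z) + 4*z**2*exp(y*z) + 3*sin(x)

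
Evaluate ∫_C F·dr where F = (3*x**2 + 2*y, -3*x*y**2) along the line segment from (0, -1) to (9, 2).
2709/4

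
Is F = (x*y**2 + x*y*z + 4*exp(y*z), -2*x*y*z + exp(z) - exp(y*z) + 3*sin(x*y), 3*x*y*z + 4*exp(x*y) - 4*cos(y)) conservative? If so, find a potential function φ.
No, ∇×F = (2*x*y + 3*x*z + 4*x*exp(x*y) + y*exp(y*z) - exp(z) + 4*sin(y), y*(x - 3*z - 4*exp(x*y) + 4*exp(y*z)), -2*x*y - x*z - 2*y*z + 3*y*cos(x*y) - 4*z*exp(y*z)) ≠ 0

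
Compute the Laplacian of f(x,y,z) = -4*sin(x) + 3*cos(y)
4*sin(x) - 3*cos(y)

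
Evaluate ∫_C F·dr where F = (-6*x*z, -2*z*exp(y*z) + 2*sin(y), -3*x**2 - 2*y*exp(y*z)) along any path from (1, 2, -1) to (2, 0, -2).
2*cos(2) + 2*exp(-2) + 17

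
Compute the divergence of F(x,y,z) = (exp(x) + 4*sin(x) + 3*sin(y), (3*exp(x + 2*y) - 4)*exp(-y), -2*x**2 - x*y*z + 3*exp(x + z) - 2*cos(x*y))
-x*y + exp(x) + 3*exp(x + y) + 3*exp(x + z) + 4*cos(x) + 4*exp(-y)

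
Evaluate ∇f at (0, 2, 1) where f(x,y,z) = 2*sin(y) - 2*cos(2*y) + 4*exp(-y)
(0, 4*sin(4) + 2*cos(2) - 4*exp(-2), 0)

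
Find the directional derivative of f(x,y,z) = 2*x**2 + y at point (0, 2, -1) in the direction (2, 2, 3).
2*sqrt(17)/17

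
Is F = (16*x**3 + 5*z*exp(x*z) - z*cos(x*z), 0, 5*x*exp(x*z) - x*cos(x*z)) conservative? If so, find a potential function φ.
Yes, F is conservative. φ = 4*x**4 + 5*exp(x*z) - sin(x*z)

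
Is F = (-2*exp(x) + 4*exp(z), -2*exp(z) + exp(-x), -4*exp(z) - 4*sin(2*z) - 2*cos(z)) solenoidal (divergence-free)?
No, ∇·F = -2*exp(x) - 4*exp(z) + 2*sin(z) - 8*cos(2*z)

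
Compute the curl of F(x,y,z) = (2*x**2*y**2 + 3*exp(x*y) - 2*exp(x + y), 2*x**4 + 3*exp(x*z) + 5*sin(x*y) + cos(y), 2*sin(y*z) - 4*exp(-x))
(-3*x*exp(x*z) + 2*z*cos(y*z), -4*exp(-x), 8*x**3 - 4*x**2*y - 3*x*exp(x*y) + 5*y*cos(x*y) + 3*z*exp(x*z) + 2*exp(x + y))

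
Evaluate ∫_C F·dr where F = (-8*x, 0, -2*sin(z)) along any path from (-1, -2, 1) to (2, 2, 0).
-10 - 2*cos(1)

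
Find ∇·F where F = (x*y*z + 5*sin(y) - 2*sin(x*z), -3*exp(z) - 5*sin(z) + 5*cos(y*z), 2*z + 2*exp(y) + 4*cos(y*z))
y*z - 4*y*sin(y*z) - 5*z*sin(y*z) - 2*z*cos(x*z) + 2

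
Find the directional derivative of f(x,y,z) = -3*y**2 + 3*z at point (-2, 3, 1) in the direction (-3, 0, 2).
6*sqrt(13)/13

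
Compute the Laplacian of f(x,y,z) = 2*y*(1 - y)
-4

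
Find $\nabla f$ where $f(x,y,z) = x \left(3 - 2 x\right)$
(3 - 4*x, 0, 0)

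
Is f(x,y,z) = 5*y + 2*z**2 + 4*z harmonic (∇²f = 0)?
No, ∇²f = 4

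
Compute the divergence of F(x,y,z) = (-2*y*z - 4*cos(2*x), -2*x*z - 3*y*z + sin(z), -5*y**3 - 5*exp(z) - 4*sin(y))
-3*z - 5*exp(z) + 8*sin(2*x)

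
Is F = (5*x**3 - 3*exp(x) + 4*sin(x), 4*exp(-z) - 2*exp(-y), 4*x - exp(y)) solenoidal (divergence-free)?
No, ∇·F = 15*x**2 - 3*exp(x) + 4*cos(x) + 2*exp(-y)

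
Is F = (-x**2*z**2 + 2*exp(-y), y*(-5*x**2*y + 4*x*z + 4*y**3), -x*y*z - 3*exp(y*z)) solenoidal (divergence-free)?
No, ∇·F = -10*x**2*y - x*y - 2*x*z**2 + 4*x*z + 16*y**3 - 3*y*exp(y*z)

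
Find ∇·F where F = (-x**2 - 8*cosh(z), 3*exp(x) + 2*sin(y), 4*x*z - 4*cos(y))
2*x + 2*cos(y)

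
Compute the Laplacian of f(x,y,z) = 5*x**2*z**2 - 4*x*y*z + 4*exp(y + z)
10*x**2 + 10*z**2 + 8*exp(y + z)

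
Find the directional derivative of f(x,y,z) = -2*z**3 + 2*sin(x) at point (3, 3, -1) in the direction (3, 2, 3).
3*sqrt(22)*(-3 + cos(3))/11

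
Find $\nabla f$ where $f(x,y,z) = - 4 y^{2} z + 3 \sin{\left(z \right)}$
(0, -8*y*z, -4*y**2 + 3*cos(z))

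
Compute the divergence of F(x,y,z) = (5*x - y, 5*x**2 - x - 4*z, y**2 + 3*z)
8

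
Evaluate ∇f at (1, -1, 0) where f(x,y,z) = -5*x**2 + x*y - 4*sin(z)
(-11, 1, -4)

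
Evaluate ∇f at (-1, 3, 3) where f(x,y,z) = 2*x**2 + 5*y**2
(-4, 30, 0)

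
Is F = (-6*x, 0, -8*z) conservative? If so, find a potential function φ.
Yes, F is conservative. φ = -3*x**2 - 4*z**2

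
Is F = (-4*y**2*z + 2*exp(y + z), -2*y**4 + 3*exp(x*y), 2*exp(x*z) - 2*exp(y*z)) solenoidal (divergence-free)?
No, ∇·F = 3*x*exp(x*y) + 2*x*exp(x*z) - 8*y**3 - 2*y*exp(y*z)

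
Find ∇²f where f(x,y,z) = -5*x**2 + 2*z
-10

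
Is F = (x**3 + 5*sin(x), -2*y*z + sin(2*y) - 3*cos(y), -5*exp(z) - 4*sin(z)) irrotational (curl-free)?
No, ∇×F = (2*y, 0, 0)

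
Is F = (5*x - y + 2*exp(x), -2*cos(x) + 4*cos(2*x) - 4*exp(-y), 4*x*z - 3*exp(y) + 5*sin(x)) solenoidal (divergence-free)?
No, ∇·F = 4*x + 2*exp(x) + 5 + 4*exp(-y)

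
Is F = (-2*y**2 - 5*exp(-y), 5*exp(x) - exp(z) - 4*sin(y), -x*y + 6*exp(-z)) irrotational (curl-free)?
No, ∇×F = (-x + exp(z), y, 4*y + 5*exp(x) - 5*exp(-y))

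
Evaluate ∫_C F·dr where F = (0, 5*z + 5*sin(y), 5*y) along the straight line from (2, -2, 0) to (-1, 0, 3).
-5 + 5*cos(2)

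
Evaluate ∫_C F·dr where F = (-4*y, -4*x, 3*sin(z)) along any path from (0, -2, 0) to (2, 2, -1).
-13 - 3*cos(1)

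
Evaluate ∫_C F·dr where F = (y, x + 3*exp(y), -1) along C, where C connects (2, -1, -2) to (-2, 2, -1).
-3 - 3*exp(-1) + 3*exp(2)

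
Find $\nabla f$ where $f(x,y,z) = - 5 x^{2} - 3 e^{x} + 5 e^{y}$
(-10*x - 3*exp(x), 5*exp(y), 0)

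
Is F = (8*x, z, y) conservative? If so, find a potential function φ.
Yes, F is conservative. φ = 4*x**2 + y*z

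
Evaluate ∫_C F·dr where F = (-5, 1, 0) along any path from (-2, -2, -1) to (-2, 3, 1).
5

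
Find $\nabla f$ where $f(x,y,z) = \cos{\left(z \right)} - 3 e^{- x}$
(3*exp(-x), 0, -sin(z))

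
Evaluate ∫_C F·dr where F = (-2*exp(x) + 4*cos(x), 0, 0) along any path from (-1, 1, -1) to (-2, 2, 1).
-4*sin(2) - 2*exp(-2) + 2*exp(-1) + 4*sin(1)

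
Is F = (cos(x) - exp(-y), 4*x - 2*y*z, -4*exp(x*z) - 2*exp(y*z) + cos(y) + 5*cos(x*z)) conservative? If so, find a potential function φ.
No, ∇×F = (2*y - 2*z*exp(y*z) - sin(y), z*(4*exp(x*z) + 5*sin(x*z)), 4 - exp(-y)) ≠ 0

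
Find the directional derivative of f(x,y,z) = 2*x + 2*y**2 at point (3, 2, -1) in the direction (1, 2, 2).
6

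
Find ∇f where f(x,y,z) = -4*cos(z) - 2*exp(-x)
(2*exp(-x), 0, 4*sin(z))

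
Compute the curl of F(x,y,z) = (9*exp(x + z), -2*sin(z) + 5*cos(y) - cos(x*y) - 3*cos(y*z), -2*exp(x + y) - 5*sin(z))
(-3*y*sin(y*z) - 2*exp(x + y) + 2*cos(z), 2*exp(x + y) + 9*exp(x + z), y*sin(x*y))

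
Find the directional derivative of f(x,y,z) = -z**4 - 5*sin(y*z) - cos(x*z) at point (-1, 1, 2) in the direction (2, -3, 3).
sqrt(22)*(-96 + 15*cos(2) - sin(2))/22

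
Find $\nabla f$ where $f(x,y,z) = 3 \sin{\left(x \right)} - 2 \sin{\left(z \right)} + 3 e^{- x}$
(3*cos(x) - 3*exp(-x), 0, -2*cos(z))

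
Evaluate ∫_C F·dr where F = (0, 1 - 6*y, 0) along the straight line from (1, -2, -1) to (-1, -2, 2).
0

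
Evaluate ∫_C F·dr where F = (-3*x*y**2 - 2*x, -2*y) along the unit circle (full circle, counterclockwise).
0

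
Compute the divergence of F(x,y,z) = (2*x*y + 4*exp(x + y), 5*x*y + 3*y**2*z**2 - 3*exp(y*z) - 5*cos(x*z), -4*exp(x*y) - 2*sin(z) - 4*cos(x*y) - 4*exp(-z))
5*x + 6*y*z**2 + 2*y - 3*z*exp(y*z) + 4*exp(x + y) - 2*cos(z) + 4*exp(-z)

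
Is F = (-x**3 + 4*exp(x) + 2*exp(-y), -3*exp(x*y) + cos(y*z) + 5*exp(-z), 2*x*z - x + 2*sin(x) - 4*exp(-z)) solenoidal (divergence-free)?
No, ∇·F = -3*x**2 - 3*x*exp(x*y) + 2*x - z*sin(y*z) + 4*exp(x) + 4*exp(-z)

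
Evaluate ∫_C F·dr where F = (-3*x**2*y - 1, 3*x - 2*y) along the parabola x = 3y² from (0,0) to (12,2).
-20680/7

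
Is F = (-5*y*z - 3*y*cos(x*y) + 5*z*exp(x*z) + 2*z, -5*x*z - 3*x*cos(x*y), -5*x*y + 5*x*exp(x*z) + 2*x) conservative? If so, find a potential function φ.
Yes, F is conservative. φ = -5*x*y*z + 2*x*z + 5*exp(x*z) - 3*sin(x*y)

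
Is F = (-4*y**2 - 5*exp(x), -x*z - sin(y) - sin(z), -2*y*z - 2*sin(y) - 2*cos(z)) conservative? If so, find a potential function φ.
No, ∇×F = (x - 2*z - 2*cos(y) + cos(z), 0, 8*y - z) ≠ 0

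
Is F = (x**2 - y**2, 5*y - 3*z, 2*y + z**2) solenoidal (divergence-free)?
No, ∇·F = 2*x + 2*z + 5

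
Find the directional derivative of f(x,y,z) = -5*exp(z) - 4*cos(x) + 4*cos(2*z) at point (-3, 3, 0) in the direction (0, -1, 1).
-5*sqrt(2)/2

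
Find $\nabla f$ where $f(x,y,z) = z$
(0, 0, 1)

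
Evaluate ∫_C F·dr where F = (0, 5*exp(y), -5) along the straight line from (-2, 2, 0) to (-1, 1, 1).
-5*exp(2) - 5 + 5*E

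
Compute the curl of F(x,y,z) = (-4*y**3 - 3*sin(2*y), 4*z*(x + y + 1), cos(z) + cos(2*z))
(-4*x - 4*y - 4, 0, 12*y**2 + 4*z + 6*cos(2*y))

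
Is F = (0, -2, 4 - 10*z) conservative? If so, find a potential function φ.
Yes, F is conservative. φ = -2*y - 5*z**2 + 4*z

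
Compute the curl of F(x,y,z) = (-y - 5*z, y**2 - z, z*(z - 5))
(1, -5, 1)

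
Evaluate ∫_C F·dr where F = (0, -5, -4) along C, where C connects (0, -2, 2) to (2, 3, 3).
-29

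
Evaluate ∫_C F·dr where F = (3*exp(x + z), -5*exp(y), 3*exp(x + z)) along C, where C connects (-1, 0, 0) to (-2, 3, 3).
-5*exp(3) - 3*exp(-1) + 5 + 3*E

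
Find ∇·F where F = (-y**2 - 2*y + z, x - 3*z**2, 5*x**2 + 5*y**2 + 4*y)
0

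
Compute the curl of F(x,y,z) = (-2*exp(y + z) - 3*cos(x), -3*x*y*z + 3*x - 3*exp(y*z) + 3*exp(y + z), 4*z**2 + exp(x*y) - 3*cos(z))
(3*x*y + x*exp(x*y) + 3*y*exp(y*z) - 3*exp(y + z), -y*exp(x*y) - 2*exp(y + z), -3*y*z + 2*exp(y + z) + 3)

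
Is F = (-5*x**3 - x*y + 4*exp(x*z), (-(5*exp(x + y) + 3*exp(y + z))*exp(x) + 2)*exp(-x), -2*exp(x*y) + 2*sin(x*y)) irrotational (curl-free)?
No, ∇×F = (-2*x*exp(x*y) + 2*x*cos(x*y) + 3*exp(y + z), 4*x*exp(x*z) + 2*y*exp(x*y) - 2*y*cos(x*y), x - 5*exp(x + y) - 2*exp(-x))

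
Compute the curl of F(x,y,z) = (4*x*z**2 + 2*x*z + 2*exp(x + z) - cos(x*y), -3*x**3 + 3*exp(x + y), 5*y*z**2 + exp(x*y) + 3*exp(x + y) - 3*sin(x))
(x*exp(x*y) + 5*z**2 + 3*exp(x + y), 8*x*z + 2*x - y*exp(x*y) - 3*exp(x + y) + 2*exp(x + z) + 3*cos(x), -9*x**2 - x*sin(x*y) + 3*exp(x + y))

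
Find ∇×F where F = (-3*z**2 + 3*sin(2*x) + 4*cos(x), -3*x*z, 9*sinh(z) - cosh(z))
(3*x, -6*z, -3*z)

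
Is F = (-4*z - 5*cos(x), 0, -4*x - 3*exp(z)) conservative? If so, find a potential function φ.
Yes, F is conservative. φ = -4*x*z - 3*exp(z) - 5*sin(x)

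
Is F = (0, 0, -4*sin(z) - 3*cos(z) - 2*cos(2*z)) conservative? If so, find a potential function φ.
Yes, F is conservative. φ = -3*sin(z) - sin(2*z) + 4*cos(z)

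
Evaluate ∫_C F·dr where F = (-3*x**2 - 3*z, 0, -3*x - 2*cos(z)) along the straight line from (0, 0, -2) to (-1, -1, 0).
1 - 2*sin(2)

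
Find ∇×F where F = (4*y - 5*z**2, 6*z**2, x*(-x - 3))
(-12*z, 2*x - 10*z + 3, -4)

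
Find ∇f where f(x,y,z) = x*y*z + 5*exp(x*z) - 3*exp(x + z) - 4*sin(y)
(y*z + 5*z*exp(x*z) - 3*exp(x + z), x*z - 4*cos(y), x*y + 5*x*exp(x*z) - 3*exp(x + z))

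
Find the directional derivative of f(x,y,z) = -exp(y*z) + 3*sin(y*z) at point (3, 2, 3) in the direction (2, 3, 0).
9*sqrt(13)*(-exp(6) + 3*cos(6))/13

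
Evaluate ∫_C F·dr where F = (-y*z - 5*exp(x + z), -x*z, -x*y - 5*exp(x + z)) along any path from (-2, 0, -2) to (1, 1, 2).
-5*exp(3) - 2 + 5*exp(-4)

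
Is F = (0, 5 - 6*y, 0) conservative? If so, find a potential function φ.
Yes, F is conservative. φ = y*(5 - 3*y)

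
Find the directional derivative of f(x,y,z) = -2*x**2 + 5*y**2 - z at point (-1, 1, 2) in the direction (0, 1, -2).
12*sqrt(5)/5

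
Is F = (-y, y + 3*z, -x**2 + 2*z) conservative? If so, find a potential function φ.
No, ∇×F = (-3, 2*x, 1) ≠ 0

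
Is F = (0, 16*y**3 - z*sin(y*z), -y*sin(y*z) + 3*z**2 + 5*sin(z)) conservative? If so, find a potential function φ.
Yes, F is conservative. φ = 4*y**4 + z**3 - 5*cos(z) + cos(y*z)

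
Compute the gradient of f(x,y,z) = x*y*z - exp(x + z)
(y*z - exp(x + z), x*z, x*y - exp(x + z))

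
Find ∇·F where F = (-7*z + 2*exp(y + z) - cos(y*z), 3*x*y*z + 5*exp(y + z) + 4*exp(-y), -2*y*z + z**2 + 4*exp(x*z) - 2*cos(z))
3*x*z + 4*x*exp(x*z) - 2*y + 2*z + 5*exp(y + z) + 2*sin(z) - 4*exp(-y)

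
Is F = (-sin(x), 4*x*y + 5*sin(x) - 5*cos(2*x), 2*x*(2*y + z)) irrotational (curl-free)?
No, ∇×F = (4*x, -4*y - 2*z, 4*y + 10*sin(2*x) + 5*cos(x))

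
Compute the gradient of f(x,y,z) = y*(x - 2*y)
(y, x - 4*y, 0)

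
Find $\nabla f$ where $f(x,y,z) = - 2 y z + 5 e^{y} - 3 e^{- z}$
(0, -2*z + 5*exp(y), -2*y + 3*exp(-z))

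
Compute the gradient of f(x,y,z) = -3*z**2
(0, 0, -6*z)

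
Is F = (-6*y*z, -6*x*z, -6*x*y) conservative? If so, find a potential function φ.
Yes, F is conservative. φ = -6*x*y*z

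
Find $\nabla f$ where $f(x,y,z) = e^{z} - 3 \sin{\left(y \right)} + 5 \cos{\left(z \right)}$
(0, -3*cos(y), exp(z) - 5*sin(z))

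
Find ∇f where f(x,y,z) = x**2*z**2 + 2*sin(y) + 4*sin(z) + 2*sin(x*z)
(2*z*(x*z + cos(x*z)), 2*cos(y), 2*x**2*z + 2*x*cos(x*z) + 4*cos(z))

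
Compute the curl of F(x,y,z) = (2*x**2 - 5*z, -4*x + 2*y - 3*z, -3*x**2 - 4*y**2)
(3 - 8*y, 6*x - 5, -4)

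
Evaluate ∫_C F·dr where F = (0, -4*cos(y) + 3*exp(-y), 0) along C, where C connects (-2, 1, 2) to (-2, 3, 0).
-4*sin(3) - 3*exp(-3) + 3*exp(-1) + 4*sin(1)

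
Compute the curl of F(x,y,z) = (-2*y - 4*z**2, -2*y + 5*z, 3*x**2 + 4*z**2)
(-5, -6*x - 8*z, 2)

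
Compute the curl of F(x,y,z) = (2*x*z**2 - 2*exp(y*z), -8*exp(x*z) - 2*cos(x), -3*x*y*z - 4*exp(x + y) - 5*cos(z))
(-3*x*z + 8*x*exp(x*z) - 4*exp(x + y), 4*x*z + 3*y*z - 2*y*exp(y*z) + 4*exp(x + y), -8*z*exp(x*z) + 2*z*exp(y*z) + 2*sin(x))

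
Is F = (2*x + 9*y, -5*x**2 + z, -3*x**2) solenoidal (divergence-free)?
No, ∇·F = 2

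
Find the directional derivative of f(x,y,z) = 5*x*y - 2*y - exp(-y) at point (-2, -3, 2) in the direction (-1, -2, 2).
13 - 2*exp(3)/3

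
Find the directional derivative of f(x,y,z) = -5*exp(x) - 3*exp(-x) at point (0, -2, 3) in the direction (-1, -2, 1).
sqrt(6)/3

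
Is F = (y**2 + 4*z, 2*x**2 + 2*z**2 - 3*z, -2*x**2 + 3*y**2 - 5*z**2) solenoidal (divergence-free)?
No, ∇·F = -10*z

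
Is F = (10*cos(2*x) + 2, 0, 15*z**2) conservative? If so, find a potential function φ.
Yes, F is conservative. φ = 2*x + 5*z**3 + 5*sin(2*x)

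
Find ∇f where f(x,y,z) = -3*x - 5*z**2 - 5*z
(-3, 0, -10*z - 5)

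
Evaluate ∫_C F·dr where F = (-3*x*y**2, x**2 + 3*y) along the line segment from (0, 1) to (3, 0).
-27/4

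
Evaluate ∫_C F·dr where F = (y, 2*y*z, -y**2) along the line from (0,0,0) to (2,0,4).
0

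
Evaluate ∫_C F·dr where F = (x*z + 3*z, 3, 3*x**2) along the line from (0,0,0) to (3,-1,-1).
-39/2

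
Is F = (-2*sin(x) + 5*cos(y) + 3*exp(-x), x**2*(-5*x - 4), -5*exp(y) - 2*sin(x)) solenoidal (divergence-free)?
No, ∇·F = -2*cos(x) - 3*exp(-x)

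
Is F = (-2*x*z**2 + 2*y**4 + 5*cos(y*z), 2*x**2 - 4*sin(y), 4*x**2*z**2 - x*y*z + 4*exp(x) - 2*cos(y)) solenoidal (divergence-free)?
No, ∇·F = 8*x**2*z - x*y - 2*z**2 - 4*cos(y)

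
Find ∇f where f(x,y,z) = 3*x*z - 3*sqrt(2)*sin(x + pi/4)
(3*z - 3*sqrt(2)*cos(x + pi/4), 0, 3*x)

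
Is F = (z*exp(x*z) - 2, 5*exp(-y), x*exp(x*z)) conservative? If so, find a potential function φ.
Yes, F is conservative. φ = -2*x + exp(x*z) - 5*exp(-y)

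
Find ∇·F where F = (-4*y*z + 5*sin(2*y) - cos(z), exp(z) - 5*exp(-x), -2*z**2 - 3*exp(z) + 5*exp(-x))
-4*z - 3*exp(z)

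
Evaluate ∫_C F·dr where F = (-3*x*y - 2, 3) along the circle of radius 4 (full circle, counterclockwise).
0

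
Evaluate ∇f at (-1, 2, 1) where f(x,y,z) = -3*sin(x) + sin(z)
(-3*cos(1), 0, cos(1))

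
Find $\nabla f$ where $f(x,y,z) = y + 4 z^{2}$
(0, 1, 8*z)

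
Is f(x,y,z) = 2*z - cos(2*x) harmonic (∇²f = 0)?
No, ∇²f = 4*cos(2*x)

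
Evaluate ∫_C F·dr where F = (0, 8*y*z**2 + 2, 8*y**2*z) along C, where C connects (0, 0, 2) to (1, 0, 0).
0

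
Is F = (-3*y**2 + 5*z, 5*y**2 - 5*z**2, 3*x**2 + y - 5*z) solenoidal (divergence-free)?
No, ∇·F = 10*y - 5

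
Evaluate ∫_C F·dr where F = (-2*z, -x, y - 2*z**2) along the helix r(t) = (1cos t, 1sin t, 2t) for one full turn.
pi*(-128*pi**2 - 27)/3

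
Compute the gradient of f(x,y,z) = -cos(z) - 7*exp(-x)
(7*exp(-x), 0, sin(z))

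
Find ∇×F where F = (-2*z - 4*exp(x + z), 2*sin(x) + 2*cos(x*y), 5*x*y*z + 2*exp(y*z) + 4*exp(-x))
(z*(5*x + 2*exp(y*z)), -5*y*z - 4*exp(x + z) - 2 + 4*exp(-x), -2*y*sin(x*y) + 2*cos(x))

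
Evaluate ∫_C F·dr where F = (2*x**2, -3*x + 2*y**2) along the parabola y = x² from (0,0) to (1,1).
-2/3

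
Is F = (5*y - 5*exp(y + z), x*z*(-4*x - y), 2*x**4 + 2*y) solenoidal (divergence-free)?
No, ∇·F = -x*z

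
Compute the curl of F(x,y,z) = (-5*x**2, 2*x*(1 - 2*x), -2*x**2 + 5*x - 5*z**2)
(0, 4*x - 5, 2 - 8*x)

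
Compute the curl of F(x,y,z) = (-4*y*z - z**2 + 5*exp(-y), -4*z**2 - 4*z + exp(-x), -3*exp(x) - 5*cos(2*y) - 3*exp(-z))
(8*z + 10*sin(2*y) + 4, -4*y - 2*z + 3*exp(x), 4*z + 5*exp(-y) - exp(-x))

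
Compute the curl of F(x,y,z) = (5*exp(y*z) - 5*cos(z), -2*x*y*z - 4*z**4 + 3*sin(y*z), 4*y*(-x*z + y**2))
(2*x*y - 4*x*z + 12*y**2 - 3*y*cos(y*z) + 16*z**3, 4*y*z + 5*y*exp(y*z) + 5*sin(z), z*(-2*y - 5*exp(y*z)))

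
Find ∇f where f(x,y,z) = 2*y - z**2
(0, 2, -2*z)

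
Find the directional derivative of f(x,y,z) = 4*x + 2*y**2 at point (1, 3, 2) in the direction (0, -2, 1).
-24*sqrt(5)/5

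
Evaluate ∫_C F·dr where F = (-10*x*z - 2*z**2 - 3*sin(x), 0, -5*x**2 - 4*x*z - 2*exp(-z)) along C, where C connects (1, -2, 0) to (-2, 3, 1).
-18 - 3*cos(1) + 3*cos(2) + 2*exp(-1)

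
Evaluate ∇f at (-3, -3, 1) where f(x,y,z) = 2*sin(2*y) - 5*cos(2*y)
(0, -10*sin(6) + 4*cos(6), 0)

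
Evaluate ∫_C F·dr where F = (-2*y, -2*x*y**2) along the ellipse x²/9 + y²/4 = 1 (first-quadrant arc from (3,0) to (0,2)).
0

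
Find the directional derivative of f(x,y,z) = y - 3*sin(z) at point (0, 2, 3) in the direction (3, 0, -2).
6*sqrt(13)*cos(3)/13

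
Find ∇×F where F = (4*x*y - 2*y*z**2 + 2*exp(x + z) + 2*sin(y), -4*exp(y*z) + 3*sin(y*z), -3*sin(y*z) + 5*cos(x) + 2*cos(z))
(4*y*exp(y*z) - 3*y*cos(y*z) - 3*z*cos(y*z), -4*y*z + 2*exp(x + z) + 5*sin(x), -4*x + 2*z**2 - 2*cos(y))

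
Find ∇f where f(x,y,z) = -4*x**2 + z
(-8*x, 0, 1)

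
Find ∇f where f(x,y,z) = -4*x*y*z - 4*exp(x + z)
(-4*y*z - 4*exp(x + z), -4*x*z, -4*x*y - 4*exp(x + z))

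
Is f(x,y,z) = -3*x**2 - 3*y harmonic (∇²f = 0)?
No, ∇²f = -6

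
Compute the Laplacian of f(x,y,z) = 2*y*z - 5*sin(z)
5*sin(z)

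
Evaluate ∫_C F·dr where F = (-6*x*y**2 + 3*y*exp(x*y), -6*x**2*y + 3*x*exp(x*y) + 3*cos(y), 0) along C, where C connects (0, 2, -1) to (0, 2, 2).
0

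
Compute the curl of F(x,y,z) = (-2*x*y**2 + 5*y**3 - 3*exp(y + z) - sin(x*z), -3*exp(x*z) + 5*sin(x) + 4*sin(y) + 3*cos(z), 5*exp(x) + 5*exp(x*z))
(3*x*exp(x*z) + 3*sin(z), -x*cos(x*z) - 5*z*exp(x*z) - 5*exp(x) - 3*exp(y + z), 4*x*y - 15*y**2 - 3*z*exp(x*z) + 3*exp(y + z) + 5*cos(x))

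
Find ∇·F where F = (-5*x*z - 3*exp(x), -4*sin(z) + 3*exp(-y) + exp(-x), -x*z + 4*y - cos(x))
-x - 5*z - 3*exp(x) - 3*exp(-y)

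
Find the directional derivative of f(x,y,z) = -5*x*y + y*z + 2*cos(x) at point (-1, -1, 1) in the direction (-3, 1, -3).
-6*sqrt(19)*(sin(1) + 1)/19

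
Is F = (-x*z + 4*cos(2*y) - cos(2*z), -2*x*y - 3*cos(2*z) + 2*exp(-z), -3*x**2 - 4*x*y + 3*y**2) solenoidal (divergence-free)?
No, ∇·F = -2*x - z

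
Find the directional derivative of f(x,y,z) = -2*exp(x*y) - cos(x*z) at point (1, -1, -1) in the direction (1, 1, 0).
sqrt(2)*sin(1)/2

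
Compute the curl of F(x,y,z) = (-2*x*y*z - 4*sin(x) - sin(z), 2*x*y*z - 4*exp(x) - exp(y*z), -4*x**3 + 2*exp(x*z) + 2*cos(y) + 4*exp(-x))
(-2*x*y + y*exp(y*z) - 2*sin(y), 12*x**2 - 2*x*y - 2*z*exp(x*z) - cos(z) + 4*exp(-x), 2*x*z + 2*y*z - 4*exp(x))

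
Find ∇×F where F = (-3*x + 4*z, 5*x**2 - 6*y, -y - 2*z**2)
(-1, 4, 10*x)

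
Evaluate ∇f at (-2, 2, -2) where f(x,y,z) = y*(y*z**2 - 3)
(0, 13, -16)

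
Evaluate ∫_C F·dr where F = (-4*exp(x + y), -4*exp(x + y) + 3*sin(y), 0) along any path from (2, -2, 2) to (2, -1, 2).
-4*E - 3*cos(1) + 3*cos(2) + 4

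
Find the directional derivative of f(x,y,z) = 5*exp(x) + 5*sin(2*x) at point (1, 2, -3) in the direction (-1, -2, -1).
-5*sqrt(6)*(2*cos(2) + E)/6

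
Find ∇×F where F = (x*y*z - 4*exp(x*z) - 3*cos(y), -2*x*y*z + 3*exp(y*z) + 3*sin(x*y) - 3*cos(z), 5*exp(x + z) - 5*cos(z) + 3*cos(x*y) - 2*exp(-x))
(2*x*y - 3*x*sin(x*y) - 3*y*exp(y*z) - 3*sin(z), x*y - 4*x*exp(x*z) + 3*y*sin(x*y) - 5*exp(x + z) - 2*exp(-x), -x*z - 2*y*z + 3*y*cos(x*y) - 3*sin(y))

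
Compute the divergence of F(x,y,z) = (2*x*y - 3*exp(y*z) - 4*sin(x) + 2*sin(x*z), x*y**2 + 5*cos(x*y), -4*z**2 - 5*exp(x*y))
2*x*y - 5*x*sin(x*y) + 2*y + 2*z*cos(x*z) - 8*z - 4*cos(x)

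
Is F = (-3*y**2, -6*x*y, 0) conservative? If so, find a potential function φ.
Yes, F is conservative. φ = -3*x*y**2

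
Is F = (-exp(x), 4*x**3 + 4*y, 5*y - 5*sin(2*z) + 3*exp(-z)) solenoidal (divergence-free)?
No, ∇·F = -exp(x) - 10*cos(2*z) + 4 - 3*exp(-z)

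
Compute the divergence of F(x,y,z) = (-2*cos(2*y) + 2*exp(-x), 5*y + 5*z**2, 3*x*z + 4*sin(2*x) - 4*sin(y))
3*x + 5 - 2*exp(-x)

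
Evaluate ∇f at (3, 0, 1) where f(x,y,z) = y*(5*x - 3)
(0, 12, 0)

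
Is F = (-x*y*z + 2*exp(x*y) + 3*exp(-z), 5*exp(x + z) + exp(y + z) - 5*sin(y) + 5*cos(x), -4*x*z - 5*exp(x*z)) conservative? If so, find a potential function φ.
No, ∇×F = (-5*exp(x + z) - exp(y + z), -x*y + 5*z*exp(x*z) + 4*z - 3*exp(-z), x*z - 2*x*exp(x*y) + 5*exp(x + z) - 5*sin(x)) ≠ 0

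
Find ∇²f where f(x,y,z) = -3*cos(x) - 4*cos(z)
3*cos(x) + 4*cos(z)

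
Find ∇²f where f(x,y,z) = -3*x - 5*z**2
-10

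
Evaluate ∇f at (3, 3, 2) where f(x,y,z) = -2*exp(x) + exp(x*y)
((-2 + 3*exp(6))*exp(3), 3*exp(9), 0)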